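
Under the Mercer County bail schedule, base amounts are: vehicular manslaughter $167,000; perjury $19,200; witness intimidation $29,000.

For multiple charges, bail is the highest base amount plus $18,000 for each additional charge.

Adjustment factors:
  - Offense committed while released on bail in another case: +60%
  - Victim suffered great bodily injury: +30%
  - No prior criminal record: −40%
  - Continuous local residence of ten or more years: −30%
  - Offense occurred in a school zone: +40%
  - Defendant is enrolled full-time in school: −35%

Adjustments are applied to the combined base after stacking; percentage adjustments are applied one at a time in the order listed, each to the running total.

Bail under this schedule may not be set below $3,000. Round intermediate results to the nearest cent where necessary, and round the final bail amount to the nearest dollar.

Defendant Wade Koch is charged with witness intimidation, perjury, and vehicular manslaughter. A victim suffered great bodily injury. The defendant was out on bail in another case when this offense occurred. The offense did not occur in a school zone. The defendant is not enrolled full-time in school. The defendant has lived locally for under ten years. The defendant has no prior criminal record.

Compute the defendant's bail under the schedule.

Base amounts from the schedule: witness intimidation $29,000; perjury $19,200; vehicular manslaughter $167,000.
Stacking rule: highest base plus $18,000 per additional charge. Highest is vehicular manslaughter at $167,000; 2 additional charges → +$36,000. Combined base = $203,000.
Offense committed while released on bail in another case (+60%): $203,000 × 1.6 = $324,800.
Victim suffered great bodily injury (+30%): $324,800 × 1.3 = $422,240.
No prior criminal record (−40%): $422,240 × 0.6 = $253,344.
$253,344 is at or above the $3,000 minimum.

$253,344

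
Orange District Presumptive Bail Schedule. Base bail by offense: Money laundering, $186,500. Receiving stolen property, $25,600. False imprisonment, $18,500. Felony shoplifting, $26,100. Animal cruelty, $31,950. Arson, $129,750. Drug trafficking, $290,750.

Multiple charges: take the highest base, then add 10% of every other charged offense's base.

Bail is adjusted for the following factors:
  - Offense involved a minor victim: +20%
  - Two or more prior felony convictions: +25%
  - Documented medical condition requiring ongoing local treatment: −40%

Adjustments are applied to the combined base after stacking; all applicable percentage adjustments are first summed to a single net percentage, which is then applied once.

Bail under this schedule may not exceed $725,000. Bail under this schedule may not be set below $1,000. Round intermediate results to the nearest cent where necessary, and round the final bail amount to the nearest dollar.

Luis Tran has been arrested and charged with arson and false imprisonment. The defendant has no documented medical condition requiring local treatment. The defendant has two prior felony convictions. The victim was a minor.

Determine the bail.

Base amounts from the schedule: arson $129,750; false imprisonment $18,500.
Stacking rule: highest base plus 10% of each additional charge. Highest is arson at $129,750. Additional: $18,500 × 10% = $1,850. Combined base = $129,750 + $1,850 = $131,600.
Net percentage adjustment: +20% +25% = +45%. $131,600 × 1.45 = $190,820.
$190,820 is within the $725,000 maximum.
$190,820 is at or above the $1,000 minimum.

$190,820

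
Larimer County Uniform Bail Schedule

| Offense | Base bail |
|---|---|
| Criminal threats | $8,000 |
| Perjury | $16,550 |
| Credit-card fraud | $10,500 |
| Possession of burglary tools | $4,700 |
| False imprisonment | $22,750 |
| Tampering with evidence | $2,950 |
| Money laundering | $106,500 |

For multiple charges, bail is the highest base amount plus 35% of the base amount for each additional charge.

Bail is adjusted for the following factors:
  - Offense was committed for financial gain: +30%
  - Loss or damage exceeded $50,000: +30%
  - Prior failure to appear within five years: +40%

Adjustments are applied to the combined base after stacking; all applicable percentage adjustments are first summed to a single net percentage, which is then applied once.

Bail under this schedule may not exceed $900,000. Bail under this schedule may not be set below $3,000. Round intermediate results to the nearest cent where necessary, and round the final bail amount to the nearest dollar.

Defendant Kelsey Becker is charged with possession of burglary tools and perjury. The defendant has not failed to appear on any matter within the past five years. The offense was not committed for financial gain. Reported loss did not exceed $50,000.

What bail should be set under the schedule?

Base amounts from the schedule: possession of burglary tools $4,700; perjury $16,550.
Stacking rule: highest base plus 35% of each additional charge. Highest is perjury at $16,550. Additional: $4,700 × 35% = $1,645. Combined base = $16,550 + $1,645 = $18,195.
No adjustment factors apply to this defendant.
$18,195 is within the $900,000 maximum.
$18,195 is at or above the $3,000 minimum.

$18,195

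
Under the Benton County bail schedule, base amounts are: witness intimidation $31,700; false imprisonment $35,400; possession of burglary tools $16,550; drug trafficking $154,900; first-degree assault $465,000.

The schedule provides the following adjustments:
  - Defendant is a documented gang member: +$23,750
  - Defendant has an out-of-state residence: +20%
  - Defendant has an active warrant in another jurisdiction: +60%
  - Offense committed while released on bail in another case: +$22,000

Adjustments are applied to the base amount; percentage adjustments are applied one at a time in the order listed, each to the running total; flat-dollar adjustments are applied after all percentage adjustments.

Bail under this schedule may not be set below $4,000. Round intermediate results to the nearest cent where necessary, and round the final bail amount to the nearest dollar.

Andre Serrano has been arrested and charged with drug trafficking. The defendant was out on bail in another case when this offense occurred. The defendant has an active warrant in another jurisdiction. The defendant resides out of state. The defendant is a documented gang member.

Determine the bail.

$343,158

Base amounts from the schedule: drug trafficking $154,900.
Single charge. Combined base = $154,900.
Defendant has an out-of-state residence (+20%): $154,900 × 1.2 = $185,880.
Defendant has an active warrant in another jurisdiction (+60%): $185,880 × 1.6 = $297,408.
Defendant is a documented gang member (+$23,750 flat): $297,408 + $23,750 = $321,158.
Offense committed while released on bail in another case (+$22,000 flat): $321,158 + $22,000 = $343,158.
$343,158 is at or above the $4,000 minimum.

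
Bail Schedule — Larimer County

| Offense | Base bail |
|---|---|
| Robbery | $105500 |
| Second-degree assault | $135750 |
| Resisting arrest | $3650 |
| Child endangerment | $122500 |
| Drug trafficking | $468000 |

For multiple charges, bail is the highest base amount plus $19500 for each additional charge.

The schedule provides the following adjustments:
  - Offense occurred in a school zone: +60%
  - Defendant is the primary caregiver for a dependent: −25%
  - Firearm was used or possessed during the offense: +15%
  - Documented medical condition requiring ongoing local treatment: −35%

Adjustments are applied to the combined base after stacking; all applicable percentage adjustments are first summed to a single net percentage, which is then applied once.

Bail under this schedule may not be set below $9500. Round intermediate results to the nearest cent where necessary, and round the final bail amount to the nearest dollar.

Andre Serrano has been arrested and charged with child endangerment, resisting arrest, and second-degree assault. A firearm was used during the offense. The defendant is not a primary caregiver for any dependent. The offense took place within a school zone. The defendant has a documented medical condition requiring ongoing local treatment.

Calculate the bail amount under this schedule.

Base amounts from the schedule: child endangerment $122500; resisting arrest $3650; second-degree assault $135750.
Stacking rule: highest base plus $19500 per additional charge. Highest is second-degree assault at $135750; 2 additional charges → +$39000. Combined base = $174750.
Net percentage adjustment: +60% +15% −35% = +40%. $174750 × 1.4 = $244650.
$244650 is at or above the $9500 minimum.

$244650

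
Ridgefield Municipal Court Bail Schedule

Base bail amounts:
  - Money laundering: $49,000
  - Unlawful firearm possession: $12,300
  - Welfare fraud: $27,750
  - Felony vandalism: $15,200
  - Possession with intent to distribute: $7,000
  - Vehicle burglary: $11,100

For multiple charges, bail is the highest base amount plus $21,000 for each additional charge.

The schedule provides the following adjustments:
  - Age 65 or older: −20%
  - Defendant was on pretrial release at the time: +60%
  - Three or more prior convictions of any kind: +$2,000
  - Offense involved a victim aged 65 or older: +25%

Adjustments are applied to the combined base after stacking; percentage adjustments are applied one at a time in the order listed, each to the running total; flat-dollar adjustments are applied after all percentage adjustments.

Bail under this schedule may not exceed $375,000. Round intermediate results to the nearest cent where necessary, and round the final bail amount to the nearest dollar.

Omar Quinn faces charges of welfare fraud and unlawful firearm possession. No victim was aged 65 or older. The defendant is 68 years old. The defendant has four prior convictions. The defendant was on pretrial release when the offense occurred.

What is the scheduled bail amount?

$64,400

Base amounts from the schedule: welfare fraud $27,750; unlawful firearm possession $12,300.
Stacking rule: highest base plus $21,000 per additional charge. Highest is welfare fraud at $27,750; 1 additional charge → +$21,000. Combined base = $48,750.
Age 65 or older (−20%): $48,750 × 0.8 = $39,000.
Defendant was on pretrial release at the time (+60%): $39,000 × 1.6 = $62,400.
Three or more prior convictions of any kind (+$2,000 flat): $62,400 + $2,000 = $64,400.
$64,400 is within the $375,000 maximum.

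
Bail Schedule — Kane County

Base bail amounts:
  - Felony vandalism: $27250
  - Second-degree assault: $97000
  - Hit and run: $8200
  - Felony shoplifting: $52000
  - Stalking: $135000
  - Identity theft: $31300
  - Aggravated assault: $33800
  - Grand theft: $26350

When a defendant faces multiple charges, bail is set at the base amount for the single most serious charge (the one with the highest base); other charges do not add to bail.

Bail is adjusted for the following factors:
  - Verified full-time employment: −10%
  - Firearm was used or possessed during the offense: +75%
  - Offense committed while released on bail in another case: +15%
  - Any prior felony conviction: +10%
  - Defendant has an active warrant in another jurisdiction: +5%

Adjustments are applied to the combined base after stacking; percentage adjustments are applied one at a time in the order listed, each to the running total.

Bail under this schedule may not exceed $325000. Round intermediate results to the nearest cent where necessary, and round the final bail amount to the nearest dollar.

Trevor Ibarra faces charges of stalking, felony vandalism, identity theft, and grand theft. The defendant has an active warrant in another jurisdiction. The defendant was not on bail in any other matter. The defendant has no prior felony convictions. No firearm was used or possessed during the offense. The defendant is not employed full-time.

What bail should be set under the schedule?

$141750

Base amounts from the schedule: stalking $135000; felony vandalism $27250; identity theft $31300; grand theft $26350.
Stacking rule: use the highest base only. Highest is stalking at $135000. Combined base = $135000.
Defendant has an active warrant in another jurisdiction (+5%): $135000 × 1.05 = $141750.
$141750 is within the $325000 maximum.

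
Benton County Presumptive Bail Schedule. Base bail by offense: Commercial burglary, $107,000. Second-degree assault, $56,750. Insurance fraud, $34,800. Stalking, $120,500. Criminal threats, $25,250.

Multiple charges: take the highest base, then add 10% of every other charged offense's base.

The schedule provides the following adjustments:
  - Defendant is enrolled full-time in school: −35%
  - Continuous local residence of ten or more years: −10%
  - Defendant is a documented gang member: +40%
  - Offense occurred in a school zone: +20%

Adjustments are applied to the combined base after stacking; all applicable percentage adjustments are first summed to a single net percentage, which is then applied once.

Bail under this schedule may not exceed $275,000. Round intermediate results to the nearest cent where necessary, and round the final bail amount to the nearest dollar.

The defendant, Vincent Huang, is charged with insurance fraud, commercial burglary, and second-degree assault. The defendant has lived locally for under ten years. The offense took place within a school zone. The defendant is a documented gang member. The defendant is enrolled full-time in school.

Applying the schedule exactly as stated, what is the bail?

$145,194

Base amounts from the schedule: insurance fraud $34,800; commercial burglary $107,000; second-degree assault $56,750.
Stacking rule: highest base plus 10% of each additional charge. Highest is commercial burglary at $107,000. Additional: $34,800 × 10% = $3,480; $56,750 × 10% = $5,675. Combined base = $107,000 + $9,155 = $116,155.
Net percentage adjustment: −35% +40% +20% = +25%. $116,155 × 1.25 = $145,193.75.
$145,193.75 is within the $275,000 maximum.
Rounded to the nearest dollar: $145,194.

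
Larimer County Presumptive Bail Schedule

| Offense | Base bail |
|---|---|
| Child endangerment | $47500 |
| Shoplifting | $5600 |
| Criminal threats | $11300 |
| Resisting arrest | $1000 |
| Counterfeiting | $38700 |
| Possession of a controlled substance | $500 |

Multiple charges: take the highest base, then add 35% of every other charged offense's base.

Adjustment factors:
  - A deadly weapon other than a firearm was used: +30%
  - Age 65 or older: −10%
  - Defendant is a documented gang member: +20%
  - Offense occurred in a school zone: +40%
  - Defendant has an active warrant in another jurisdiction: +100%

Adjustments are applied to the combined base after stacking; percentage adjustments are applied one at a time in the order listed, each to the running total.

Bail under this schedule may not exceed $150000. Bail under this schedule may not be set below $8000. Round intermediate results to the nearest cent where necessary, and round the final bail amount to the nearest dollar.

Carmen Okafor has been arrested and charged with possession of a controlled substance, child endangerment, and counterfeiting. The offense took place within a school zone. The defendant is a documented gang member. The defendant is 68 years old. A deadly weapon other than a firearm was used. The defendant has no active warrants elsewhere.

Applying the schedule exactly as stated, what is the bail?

$120334

Base amounts from the schedule: possession of a controlled substance $500; child endangerment $47500; counterfeiting $38700.
Stacking rule: highest base plus 35% of each additional charge. Highest is child endangerment at $47500. Additional: $500 × 35% = $175; $38700 × 35% = $13545. Combined base = $47500 + $13720 = $61220.
A deadly weapon other than a firearm was used (+30%): $61220 × 1.3 = $79586.
Age 65 or older (−10%): $79586 × 0.9 = $71627.40.
Defendant is a documented gang member (+20%): $71627.40 × 1.2 = $85952.88.
Offense occurred in a school zone (+40%): $85952.88 × 1.4 = $120334.03.
$120334.03 is within the $150000 maximum.
$120334.03 is at or above the $8000 minimum.
Rounded to the nearest dollar: $120334.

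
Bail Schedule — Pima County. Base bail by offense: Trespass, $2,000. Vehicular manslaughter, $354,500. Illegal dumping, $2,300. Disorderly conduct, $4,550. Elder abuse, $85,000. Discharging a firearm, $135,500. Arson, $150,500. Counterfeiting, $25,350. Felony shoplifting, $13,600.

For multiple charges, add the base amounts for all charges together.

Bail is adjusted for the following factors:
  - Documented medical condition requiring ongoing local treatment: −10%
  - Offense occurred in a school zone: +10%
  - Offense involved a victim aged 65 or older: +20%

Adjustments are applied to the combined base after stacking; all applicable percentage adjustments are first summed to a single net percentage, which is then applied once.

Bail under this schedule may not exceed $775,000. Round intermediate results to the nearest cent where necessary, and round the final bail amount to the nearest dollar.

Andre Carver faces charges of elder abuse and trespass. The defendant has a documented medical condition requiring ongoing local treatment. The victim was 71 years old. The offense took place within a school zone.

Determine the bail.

Base amounts from the schedule: elder abuse $85,000; trespass $2,000.
Stacking rule: sum of all bases. $85,000 + $2,000 = $87,000.
Net percentage adjustment: −10% +10% +20% = +20%. $87,000 × 1.2 = $104,400.
$104,400 is within the $775,000 maximum.

$104,400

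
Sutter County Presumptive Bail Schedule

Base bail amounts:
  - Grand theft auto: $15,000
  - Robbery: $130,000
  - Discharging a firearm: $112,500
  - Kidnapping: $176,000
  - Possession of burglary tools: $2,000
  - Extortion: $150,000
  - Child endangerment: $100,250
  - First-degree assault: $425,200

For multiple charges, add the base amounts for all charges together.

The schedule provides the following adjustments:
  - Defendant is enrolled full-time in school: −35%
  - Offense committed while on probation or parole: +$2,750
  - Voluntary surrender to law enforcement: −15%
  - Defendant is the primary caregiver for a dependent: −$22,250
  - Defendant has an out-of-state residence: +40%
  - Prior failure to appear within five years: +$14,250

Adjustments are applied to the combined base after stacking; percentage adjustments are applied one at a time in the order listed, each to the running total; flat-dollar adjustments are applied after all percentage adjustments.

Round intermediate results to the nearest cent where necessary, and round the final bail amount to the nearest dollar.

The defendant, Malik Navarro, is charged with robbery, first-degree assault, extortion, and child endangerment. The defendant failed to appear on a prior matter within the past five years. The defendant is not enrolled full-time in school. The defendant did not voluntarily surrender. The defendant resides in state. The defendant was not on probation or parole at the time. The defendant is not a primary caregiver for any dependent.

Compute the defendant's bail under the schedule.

Base amounts from the schedule: robbery $130,000; first-degree assault $425,200; extortion $150,000; child endangerment $100,250.
Stacking rule: sum of all bases. $130,000 + $425,200 + $150,000 + $100,250 = $805,450.
Prior failure to appear within five years (+$14,250 flat): $805,450 + $14,250 = $819,700.

$819,700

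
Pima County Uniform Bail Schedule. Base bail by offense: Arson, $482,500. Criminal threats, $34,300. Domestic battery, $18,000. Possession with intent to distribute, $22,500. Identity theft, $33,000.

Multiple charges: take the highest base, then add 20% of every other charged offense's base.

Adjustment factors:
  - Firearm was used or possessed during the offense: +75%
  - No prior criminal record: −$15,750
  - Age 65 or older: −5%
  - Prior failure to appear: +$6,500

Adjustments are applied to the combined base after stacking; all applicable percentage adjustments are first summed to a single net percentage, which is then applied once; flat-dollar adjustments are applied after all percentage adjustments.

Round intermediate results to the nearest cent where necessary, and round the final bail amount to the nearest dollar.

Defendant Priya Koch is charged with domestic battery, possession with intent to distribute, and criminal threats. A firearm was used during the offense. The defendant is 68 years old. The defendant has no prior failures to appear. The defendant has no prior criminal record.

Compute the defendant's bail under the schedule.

Base amounts from the schedule: domestic battery $18,000; possession with intent to distribute $22,500; criminal threats $34,300.
Stacking rule: highest base plus 20% of each additional charge. Highest is criminal threats at $34,300. Additional: $18,000 × 20% = $3,600; $22,500 × 20% = $4,500. Combined base = $34,300 + $8,100 = $42,400.
Net percentage adjustment: +75% −5% = +70%. $42,400 × 1.7 = $72,080.
No prior criminal record (−$15,750 flat): $72,080 − $15,750 = $56,330.

$56,330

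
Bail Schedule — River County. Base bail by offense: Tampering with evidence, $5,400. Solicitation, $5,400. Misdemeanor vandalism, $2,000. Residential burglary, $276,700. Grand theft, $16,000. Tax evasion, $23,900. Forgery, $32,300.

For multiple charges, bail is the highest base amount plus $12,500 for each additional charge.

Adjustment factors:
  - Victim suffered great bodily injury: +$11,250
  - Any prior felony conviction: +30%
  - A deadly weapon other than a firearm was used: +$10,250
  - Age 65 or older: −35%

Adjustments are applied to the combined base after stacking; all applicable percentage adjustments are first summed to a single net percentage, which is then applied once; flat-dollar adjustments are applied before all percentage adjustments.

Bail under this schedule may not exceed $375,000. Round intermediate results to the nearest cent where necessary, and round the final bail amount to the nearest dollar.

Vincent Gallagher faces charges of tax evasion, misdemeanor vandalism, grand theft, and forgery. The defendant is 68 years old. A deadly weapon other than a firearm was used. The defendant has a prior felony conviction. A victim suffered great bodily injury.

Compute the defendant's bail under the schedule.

$86,735

Base amounts from the schedule: tax evasion $23,900; misdemeanor vandalism $2,000; grand theft $16,000; forgery $32,300.
Stacking rule: highest base plus $12,500 per additional charge. Highest is forgery at $32,300; 3 additional charges → +$37,500. Combined base = $69,800.
Victim suffered great bodily injury (+$11,250 flat): $69,800 + $11,250 = $81,050.
A deadly weapon other than a firearm was used (+$10,250 flat): $81,050 + $10,250 = $91,300.
Net percentage adjustment: +30% −35% = −5%. $91,300 × 0.95 = $86,735.
$86,735 is within the $375,000 maximum.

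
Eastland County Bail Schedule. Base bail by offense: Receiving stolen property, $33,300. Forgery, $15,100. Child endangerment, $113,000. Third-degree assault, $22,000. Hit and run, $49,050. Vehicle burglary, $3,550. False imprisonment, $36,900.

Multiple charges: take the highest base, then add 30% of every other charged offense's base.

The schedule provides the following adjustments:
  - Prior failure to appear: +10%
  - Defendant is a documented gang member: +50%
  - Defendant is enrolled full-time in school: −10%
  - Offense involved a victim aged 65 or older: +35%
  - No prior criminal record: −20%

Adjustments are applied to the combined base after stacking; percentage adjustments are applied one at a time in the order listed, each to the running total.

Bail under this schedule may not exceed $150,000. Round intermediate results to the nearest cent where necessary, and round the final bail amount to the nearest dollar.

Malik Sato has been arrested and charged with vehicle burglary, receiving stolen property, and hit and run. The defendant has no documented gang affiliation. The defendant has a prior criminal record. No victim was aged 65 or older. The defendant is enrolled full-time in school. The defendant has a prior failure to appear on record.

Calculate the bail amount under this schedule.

Base amounts from the schedule: vehicle burglary $3,550; receiving stolen property $33,300; hit and run $49,050.
Stacking rule: highest base plus 30% of each additional charge. Highest is hit and run at $49,050. Additional: $3,550 × 30% = $1,065; $33,300 × 30% = $9,990. Combined base = $49,050 + $11,055 = $60,105.
Prior failure to appear (+10%): $60,105 × 1.1 = $66,115.50.
Defendant is enrolled full-time in school (−10%): $66,115.50 × 0.9 = $59,503.95.
$59,503.95 is within the $150,000 maximum.
Rounded to the nearest dollar: $59,504.

$59,504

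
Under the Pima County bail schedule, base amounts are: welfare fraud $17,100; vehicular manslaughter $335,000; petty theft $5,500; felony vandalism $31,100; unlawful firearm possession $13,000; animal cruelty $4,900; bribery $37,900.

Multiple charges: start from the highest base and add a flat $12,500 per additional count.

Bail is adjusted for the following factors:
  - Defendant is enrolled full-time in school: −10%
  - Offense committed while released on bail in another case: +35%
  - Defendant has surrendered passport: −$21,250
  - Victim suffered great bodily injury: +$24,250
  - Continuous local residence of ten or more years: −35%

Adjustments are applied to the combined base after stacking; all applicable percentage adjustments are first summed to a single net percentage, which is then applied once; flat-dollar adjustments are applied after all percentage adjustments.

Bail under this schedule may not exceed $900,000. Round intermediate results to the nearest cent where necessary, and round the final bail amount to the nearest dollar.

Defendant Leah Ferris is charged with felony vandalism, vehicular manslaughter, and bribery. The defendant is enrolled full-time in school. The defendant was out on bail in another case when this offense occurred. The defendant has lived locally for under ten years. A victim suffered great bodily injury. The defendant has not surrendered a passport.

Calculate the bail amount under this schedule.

$474,250

Base amounts from the schedule: felony vandalism $31,100; vehicular manslaughter $335,000; bribery $37,900.
Stacking rule: highest base plus $12,500 per additional charge. Highest is vehicular manslaughter at $335,000; 2 additional charges → +$25,000. Combined base = $360,000.
Net percentage adjustment: −10% +35% = +25%. $360,000 × 1.25 = $450,000.
Victim suffered great bodily injury (+$24,250 flat): $450,000 + $24,250 = $474,250.
$474,250 is within the $900,000 maximum.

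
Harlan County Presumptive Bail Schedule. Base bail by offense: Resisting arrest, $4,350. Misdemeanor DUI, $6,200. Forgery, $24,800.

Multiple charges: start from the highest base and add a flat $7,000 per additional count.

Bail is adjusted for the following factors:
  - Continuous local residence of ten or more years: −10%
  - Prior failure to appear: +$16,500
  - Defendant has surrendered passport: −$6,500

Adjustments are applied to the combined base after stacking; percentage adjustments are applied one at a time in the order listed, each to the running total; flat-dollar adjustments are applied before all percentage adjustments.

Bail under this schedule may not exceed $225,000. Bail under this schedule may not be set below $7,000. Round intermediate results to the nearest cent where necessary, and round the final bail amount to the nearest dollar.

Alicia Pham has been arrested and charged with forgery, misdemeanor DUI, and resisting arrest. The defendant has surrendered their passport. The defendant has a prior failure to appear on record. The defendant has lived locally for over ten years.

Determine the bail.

$43,920

Base amounts from the schedule: forgery $24,800; misdemeanor DUI $6,200; resisting arrest $4,350.
Stacking rule: highest base plus $7,000 per additional charge. Highest is forgery at $24,800; 2 additional charges → +$14,000. Combined base = $38,800.
Prior failure to appear (+$16,500 flat): $38,800 + $16,500 = $55,300.
Defendant has surrendered passport (−$6,500 flat): $55,300 − $6,500 = $48,800.
Continuous local residence of ten or more years (−10%): $48,800 × 0.9 = $43,920.
$43,920 is within the $225,000 maximum.
$43,920 is at or above the $7,000 minimum.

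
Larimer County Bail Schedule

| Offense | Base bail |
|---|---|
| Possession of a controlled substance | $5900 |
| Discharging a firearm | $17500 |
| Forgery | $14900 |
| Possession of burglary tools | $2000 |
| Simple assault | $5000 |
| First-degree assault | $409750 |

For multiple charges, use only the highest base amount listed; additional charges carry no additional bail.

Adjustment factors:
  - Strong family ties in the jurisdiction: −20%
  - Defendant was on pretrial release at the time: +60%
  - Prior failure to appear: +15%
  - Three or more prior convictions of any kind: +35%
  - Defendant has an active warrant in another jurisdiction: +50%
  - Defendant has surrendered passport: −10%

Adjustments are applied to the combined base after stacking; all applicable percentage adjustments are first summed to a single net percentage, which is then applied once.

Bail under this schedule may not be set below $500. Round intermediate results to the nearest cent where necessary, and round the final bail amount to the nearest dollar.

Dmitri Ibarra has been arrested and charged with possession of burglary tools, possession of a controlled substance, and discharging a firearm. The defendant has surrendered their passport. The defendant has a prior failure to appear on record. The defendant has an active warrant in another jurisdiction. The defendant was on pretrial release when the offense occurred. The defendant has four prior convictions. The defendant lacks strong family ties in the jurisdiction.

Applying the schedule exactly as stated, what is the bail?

Base amounts from the schedule: possession of burglary tools $2000; possession of a controlled substance $5900; discharging a firearm $17500.
Stacking rule: use the highest base only. Highest is discharging a firearm at $17500. Combined base = $17500.
Net percentage adjustment: +60% +15% +35% +50% −10% = +150%. $17500 × 2.5 = $43750.
$43750 is at or above the $500 minimum.

$43750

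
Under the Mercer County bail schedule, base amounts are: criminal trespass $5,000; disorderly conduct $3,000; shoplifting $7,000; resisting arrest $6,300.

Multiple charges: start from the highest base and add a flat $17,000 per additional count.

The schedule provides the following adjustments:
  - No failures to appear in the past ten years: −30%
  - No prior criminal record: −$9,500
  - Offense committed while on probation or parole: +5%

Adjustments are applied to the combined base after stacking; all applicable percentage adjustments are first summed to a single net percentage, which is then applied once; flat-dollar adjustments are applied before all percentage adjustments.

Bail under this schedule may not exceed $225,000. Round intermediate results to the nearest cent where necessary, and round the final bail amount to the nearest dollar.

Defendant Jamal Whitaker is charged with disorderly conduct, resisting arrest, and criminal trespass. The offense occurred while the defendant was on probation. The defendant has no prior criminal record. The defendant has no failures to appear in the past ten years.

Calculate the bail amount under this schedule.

Base amounts from the schedule: disorderly conduct $3,000; resisting arrest $6,300; criminal trespass $5,000.
Stacking rule: highest base plus $17,000 per additional charge. Highest is resisting arrest at $6,300; 2 additional charges → +$34,000. Combined base = $40,300.
No prior criminal record (−$9,500 flat): $40,300 − $9,500 = $30,800.
Net percentage adjustment: −30% +5% = −25%. $30,800 × 0.75 = $23,100.
$23,100 is within the $225,000 maximum.

$23,100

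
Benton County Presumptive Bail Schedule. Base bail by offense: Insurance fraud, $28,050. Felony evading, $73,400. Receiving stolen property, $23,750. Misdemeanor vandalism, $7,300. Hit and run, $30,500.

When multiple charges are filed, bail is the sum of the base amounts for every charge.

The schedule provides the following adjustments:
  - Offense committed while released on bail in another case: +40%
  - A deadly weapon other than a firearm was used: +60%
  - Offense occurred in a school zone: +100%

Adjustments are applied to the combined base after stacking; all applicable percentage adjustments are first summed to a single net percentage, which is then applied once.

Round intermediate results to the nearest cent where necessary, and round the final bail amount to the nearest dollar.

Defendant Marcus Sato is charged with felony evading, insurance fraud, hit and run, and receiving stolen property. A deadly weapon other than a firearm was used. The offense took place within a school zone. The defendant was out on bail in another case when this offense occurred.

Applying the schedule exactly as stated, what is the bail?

Base amounts from the schedule: felony evading $73,400; insurance fraud $28,050; hit and run $30,500; receiving stolen property $23,750.
Stacking rule: sum of all bases. $73,400 + $28,050 + $30,500 + $23,750 = $155,700.
Net percentage adjustment: +40% +60% +100% = +200%. $155,700 × 3 = $467,100.

$467,100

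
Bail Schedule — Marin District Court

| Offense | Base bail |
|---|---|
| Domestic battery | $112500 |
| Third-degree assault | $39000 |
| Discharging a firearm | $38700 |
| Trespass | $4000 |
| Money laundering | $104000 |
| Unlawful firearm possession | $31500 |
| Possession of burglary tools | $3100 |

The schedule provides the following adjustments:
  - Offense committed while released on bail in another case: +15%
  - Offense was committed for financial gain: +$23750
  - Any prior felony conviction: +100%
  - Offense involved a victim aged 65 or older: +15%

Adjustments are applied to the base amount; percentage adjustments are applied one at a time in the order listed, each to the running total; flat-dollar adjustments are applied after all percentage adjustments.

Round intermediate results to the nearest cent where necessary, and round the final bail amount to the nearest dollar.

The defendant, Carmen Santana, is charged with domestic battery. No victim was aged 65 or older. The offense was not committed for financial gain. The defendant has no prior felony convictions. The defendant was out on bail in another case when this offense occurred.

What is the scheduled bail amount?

Base amounts from the schedule: domestic battery $112500.
Single charge. Combined base = $112500.
Offense committed while released on bail in another case (+15%): $112500 × 1.15 = $129375.

$129375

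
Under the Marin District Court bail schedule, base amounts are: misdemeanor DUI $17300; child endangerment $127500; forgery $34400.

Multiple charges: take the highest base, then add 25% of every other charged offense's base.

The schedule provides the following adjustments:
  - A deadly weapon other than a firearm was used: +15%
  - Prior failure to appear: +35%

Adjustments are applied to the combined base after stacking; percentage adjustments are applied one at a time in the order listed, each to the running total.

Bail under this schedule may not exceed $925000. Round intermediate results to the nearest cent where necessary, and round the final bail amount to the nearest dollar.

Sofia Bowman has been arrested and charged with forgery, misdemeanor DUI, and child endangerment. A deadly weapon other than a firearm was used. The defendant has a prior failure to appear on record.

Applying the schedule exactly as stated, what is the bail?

$218010

Base amounts from the schedule: forgery $34400; misdemeanor DUI $17300; child endangerment $127500.
Stacking rule: highest base plus 25% of each additional charge. Highest is child endangerment at $127500. Additional: $34400 × 25% = $8600; $17300 × 25% = $4325. Combined base = $127500 + $12925 = $140425.
A deadly weapon other than a firearm was used (+15%): $140425 × 1.15 = $161488.75.
Prior failure to appear (+35%): $161488.75 × 1.35 = $218009.81.
$218009.81 is within the $925000 maximum.
Rounded to the nearest dollar: $218010.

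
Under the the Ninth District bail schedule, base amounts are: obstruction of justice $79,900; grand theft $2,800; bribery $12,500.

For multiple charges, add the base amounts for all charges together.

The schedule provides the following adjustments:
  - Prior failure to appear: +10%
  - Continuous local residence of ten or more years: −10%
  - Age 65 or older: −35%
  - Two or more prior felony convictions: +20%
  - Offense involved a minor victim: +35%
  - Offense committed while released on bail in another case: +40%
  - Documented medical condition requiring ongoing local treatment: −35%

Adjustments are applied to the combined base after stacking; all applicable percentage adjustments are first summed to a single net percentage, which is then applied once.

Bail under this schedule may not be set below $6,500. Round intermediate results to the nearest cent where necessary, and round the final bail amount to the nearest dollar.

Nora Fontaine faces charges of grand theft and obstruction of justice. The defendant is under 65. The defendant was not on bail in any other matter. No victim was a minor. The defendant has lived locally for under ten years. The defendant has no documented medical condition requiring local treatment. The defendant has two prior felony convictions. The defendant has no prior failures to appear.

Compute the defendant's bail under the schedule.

Base amounts from the schedule: grand theft $2,800; obstruction of justice $79,900.
Stacking rule: sum of all bases. $2,800 + $79,900 = $82,700.
Two or more prior felony convictions (+20%): $82,700 × 1.2 = $99,240.
$99,240 is at or above the $6,500 minimum.

$99,240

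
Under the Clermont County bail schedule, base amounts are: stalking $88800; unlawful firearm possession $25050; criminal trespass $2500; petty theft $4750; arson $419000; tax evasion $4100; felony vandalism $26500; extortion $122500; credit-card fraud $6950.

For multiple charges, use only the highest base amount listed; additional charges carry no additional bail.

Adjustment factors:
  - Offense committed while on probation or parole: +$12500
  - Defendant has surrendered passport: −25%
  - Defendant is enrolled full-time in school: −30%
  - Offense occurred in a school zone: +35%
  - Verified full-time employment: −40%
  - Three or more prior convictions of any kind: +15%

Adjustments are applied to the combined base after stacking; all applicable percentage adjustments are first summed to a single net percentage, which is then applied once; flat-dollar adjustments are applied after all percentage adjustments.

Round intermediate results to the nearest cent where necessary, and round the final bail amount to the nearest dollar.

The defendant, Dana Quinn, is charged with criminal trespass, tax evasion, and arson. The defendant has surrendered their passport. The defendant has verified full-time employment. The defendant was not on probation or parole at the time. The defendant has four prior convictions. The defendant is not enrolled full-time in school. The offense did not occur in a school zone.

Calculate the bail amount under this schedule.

Base amounts from the schedule: criminal trespass $2500; tax evasion $4100; arson $419000.
Stacking rule: use the highest base only. Highest is arson at $419000. Combined base = $419000.
Net percentage adjustment: −25% −40% +15% = −50%. $419000 × 0.5 = $209500.

$209500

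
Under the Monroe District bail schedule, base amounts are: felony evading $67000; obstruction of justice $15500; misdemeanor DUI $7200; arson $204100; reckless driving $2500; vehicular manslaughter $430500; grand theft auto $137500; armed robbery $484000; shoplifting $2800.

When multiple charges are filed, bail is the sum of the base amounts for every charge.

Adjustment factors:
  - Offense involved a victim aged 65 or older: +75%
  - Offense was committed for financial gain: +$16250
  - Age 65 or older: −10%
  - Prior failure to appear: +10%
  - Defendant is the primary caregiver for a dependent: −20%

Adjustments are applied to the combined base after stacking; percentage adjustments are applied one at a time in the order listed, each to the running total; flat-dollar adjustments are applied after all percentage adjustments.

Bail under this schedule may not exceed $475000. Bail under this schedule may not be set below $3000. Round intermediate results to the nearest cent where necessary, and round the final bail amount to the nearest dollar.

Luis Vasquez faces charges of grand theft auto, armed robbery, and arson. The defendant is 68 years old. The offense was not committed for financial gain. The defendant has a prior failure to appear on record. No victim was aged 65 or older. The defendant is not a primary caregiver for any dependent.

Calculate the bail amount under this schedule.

$475000

Base amounts from the schedule: grand theft auto $137500; armed robbery $484000; arson $204100.
Stacking rule: sum of all bases. $137500 + $484000 + $204100 = $825600.
Age 65 or older (−10%): $825600 × 0.9 = $743040.
Prior failure to appear (+10%): $743040 × 1.1 = $817344.
Result $817344 exceeds the maximum of $475000; bail is capped at $475000.
$475000 is at or above the $3000 minimum.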